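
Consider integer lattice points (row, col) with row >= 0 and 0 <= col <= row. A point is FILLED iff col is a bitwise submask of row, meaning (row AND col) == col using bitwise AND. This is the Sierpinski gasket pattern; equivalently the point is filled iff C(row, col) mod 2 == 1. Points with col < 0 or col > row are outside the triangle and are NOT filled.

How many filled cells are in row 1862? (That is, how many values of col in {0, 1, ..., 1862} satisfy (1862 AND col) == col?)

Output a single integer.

Answer: 64

Derivation:
1862 in binary = 11101000110
popcount(1862) = number of 1-bits in 11101000110 = 6
A col c satisfies (1862 AND c) == c iff every set bit of c is also set in 1862; each of the 6 set bits of 1862 can independently be on or off in c.
count = 2^6 = 64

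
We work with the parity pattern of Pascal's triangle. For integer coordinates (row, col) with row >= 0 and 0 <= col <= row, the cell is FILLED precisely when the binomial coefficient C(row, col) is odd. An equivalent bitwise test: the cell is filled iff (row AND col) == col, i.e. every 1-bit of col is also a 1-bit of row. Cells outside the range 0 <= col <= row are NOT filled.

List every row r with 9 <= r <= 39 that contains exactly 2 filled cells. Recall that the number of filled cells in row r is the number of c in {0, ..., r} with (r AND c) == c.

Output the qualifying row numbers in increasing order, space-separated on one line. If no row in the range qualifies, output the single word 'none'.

Answer: 16 32

Derivation:
Row r has 2^popcount(r) filled cells, so we need popcount(r) = log2(2) = 1.
Scan r = 9..39 and keep those with exactly 1 one-bits:
r=9=1001 popcount=2 -> skip
r=10=1010 popcount=2 -> skip
r=11=1011 popcount=3 -> skip
r=12=1100 popcount=2 -> skip
r=13=1101 popcount=3 -> skip
r=14=1110 popcount=3 -> skip
r=15=1111 popcount=4 -> skip
r=16=10000 popcount=1 -> KEEP
r=17=10001 popcount=2 -> skip
r=18=10010 popcount=2 -> skip
r=19=10011 popcount=3 -> skip
r=20=10100 popcount=2 -> skip
r=21=10101 popcount=3 -> skip
r=22=10110 popcount=3 -> skip
r=23=10111 popcount=4 -> skip
r=24=11000 popcount=2 -> skip
r=25=11001 popcount=3 -> skip
r=26=11010 popcount=3 -> skip
r=27=11011 popcount=4 -> skip
r=28=11100 popcount=3 -> skip
r=29=11101 popcount=4 -> skip
r=30=11110 popcount=4 -> skip
r=31=11111 popcount=5 -> skip
r=32=100000 popcount=1 -> KEEP
r=33=100001 popcount=2 -> skip
r=34=100010 popcount=2 -> skip
r=35=100011 popcount=3 -> skip
r=36=100100 popcount=2 -> skip
r=37=100101 popcount=3 -> skip
r=38=100110 popcount=3 -> skip
r=39=100111 popcount=4 -> skip
Kept rows: 16 32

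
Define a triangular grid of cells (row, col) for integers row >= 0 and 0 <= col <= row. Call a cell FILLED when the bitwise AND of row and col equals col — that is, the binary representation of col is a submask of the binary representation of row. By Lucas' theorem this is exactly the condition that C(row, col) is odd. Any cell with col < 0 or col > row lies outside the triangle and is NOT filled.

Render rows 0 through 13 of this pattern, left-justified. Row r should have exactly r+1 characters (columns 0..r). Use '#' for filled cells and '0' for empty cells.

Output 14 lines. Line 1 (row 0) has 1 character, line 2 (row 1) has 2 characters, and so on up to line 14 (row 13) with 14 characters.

r0=0: #
r1=1: ##
r2=10: #0#
r3=11: ####
r4=100: #000#
r5=101: ##00##
r6=110: #0#0#0#
r7=111: ########
r8=1000: #0000000#
r9=1001: ##000000##
r10=1010: #0#00000#0#
r11=1011: ####0000####
r12=1100: #000#000#000#
r13=1101: ##00##00##00##

Answer: #
##
#0#
####
#000#
##00##
#0#0#0#
########
#0000000#
##000000##
#0#00000#0#
####0000####
#000#000#000#
##00##00##00##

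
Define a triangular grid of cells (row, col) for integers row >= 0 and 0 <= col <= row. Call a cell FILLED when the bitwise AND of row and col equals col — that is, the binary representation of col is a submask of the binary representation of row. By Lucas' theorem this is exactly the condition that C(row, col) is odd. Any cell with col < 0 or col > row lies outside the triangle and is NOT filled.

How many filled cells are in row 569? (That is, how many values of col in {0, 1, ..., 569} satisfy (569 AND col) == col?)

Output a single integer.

Answer: 32

Derivation:
569 in binary = 1000111001
popcount(569) = number of 1-bits in 1000111001 = 5
A col c satisfies (569 AND c) == c iff every set bit of c is also set in 569; each of the 5 set bits of 569 can independently be on or off in c.
count = 2^5 = 32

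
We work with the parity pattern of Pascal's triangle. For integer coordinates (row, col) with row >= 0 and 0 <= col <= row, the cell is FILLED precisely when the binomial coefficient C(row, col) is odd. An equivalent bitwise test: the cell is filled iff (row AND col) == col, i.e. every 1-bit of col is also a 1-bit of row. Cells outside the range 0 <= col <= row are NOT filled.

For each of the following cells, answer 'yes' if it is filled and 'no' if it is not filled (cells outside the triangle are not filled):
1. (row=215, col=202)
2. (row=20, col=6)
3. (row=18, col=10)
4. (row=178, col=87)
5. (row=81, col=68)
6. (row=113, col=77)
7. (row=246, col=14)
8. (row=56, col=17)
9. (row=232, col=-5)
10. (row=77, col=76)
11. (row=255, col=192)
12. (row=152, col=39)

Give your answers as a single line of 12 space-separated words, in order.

(215,202): row=0b11010111, col=0b11001010, row AND col = 0b11000010 = 194; 194 != 202 -> empty
(20,6): row=0b10100, col=0b110, row AND col = 0b100 = 4; 4 != 6 -> empty
(18,10): row=0b10010, col=0b1010, row AND col = 0b10 = 2; 2 != 10 -> empty
(178,87): row=0b10110010, col=0b1010111, row AND col = 0b10010 = 18; 18 != 87 -> empty
(81,68): row=0b1010001, col=0b1000100, row AND col = 0b1000000 = 64; 64 != 68 -> empty
(113,77): row=0b1110001, col=0b1001101, row AND col = 0b1000001 = 65; 65 != 77 -> empty
(246,14): row=0b11110110, col=0b1110, row AND col = 0b110 = 6; 6 != 14 -> empty
(56,17): row=0b111000, col=0b10001, row AND col = 0b10000 = 16; 16 != 17 -> empty
(232,-5): col outside [0, 232] -> not filled
(77,76): row=0b1001101, col=0b1001100, row AND col = 0b1001100 = 76; 76 == 76 -> filled
(255,192): row=0b11111111, col=0b11000000, row AND col = 0b11000000 = 192; 192 == 192 -> filled
(152,39): row=0b10011000, col=0b100111, row AND col = 0b0 = 0; 0 != 39 -> empty

Answer: no no no no no no no no no yes yes no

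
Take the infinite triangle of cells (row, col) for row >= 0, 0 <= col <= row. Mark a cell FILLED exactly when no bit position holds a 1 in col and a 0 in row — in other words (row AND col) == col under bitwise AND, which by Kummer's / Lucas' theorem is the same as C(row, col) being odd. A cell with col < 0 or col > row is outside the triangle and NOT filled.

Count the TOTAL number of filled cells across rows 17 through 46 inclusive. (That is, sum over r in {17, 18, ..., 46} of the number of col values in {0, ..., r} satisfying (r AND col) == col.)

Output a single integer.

r17=10001 pc2: +4 =4
r18=10010 pc2: +4 =8
r19=10011 pc3: +8 =16
r20=10100 pc2: +4 =20
r21=10101 pc3: +8 =28
r22=10110 pc3: +8 =36
r23=10111 pc4: +16 =52
r24=11000 pc2: +4 =56
r25=11001 pc3: +8 =64
r26=11010 pc3: +8 =72
r27=11011 pc4: +16 =88
r28=11100 pc3: +8 =96
r29=11101 pc4: +16 =112
r30=11110 pc4: +16 =128
r31=11111 pc5: +32 =160
r32=100000 pc1: +2 =162
r33=100001 pc2: +4 =166
r34=100010 pc2: +4 =170
r35=100011 pc3: +8 =178
r36=100100 pc2: +4 =182
r37=100101 pc3: +8 =190
r38=100110 pc3: +8 =198
r39=100111 pc4: +16 =214
r40=101000 pc2: +4 =218
r41=101001 pc3: +8 =226
r42=101010 pc3: +8 =234
r43=101011 pc4: +16 =250
r44=101100 pc3: +8 =258
r45=101101 pc4: +16 =274
r46=101110 pc4: +16 =290

Answer: 290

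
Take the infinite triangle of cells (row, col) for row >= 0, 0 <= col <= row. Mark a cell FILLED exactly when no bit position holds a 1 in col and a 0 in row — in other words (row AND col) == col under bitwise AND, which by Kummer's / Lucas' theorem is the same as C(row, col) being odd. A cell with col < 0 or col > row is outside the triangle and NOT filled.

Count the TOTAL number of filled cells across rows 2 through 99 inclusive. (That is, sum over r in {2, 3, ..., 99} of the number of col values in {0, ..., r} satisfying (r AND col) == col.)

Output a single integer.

r2=10 pc1: +2 =2
r3=11 pc2: +4 =6
r4=100 pc1: +2 =8
r5=101 pc2: +4 =12
r6=110 pc2: +4 =16
r7=111 pc3: +8 =24
r8=1000 pc1: +2 =26
r9=1001 pc2: +4 =30
r10=1010 pc2: +4 =34
r11=1011 pc3: +8 =42
r12=1100 pc2: +4 =46
r13=1101 pc3: +8 =54
r14=1110 pc3: +8 =62
r15=1111 pc4: +16 =78
r16=10000 pc1: +2 =80
r17=10001 pc2: +4 =84
r18=10010 pc2: +4 =88
r19=10011 pc3: +8 =96
r20=10100 pc2: +4 =100
r21=10101 pc3: +8 =108
r22=10110 pc3: +8 =116
r23=10111 pc4: +16 =132
r24=11000 pc2: +4 =136
r25=11001 pc3: +8 =144
r26=11010 pc3: +8 =152
r27=11011 pc4: +16 =168
r28=11100 pc3: +8 =176
r29=11101 pc4: +16 =192
r30=11110 pc4: +16 =208
r31=11111 pc5: +32 =240
r32=100000 pc1: +2 =242
r33=100001 pc2: +4 =246
r34=100010 pc2: +4 =250
r35=100011 pc3: +8 =258
r36=100100 pc2: +4 =262
r37=100101 pc3: +8 =270
r38=100110 pc3: +8 =278
r39=100111 pc4: +16 =294
r40=101000 pc2: +4 =298
r41=101001 pc3: +8 =306
r42=101010 pc3: +8 =314
r43=101011 pc4: +16 =330
r44=101100 pc3: +8 =338
r45=101101 pc4: +16 =354
r46=101110 pc4: +16 =370
r47=101111 pc5: +32 =402
r48=110000 pc2: +4 =406
r49=110001 pc3: +8 =414
r50=110010 pc3: +8 =422
r51=110011 pc4: +16 =438
r52=110100 pc3: +8 =446
r53=110101 pc4: +16 =462
r54=110110 pc4: +16 =478
r55=110111 pc5: +32 =510
r56=111000 pc3: +8 =518
r57=111001 pc4: +16 =534
r58=111010 pc4: +16 =550
r59=111011 pc5: +32 =582
r60=111100 pc4: +16 =598
r61=111101 pc5: +32 =630
r62=111110 pc5: +32 =662
r63=111111 pc6: +64 =726
r64=1000000 pc1: +2 =728
r65=1000001 pc2: +4 =732
r66=1000010 pc2: +4 =736
r67=1000011 pc3: +8 =744
r68=1000100 pc2: +4 =748
r69=1000101 pc3: +8 =756
r70=1000110 pc3: +8 =764
r71=1000111 pc4: +16 =780
r72=1001000 pc2: +4 =784
r73=1001001 pc3: +8 =792
r74=1001010 pc3: +8 =800
r75=1001011 pc4: +16 =816
r76=1001100 pc3: +8 =824
r77=1001101 pc4: +16 =840
r78=1001110 pc4: +16 =856
r79=1001111 pc5: +32 =888
r80=1010000 pc2: +4 =892
r81=1010001 pc3: +8 =900
r82=1010010 pc3: +8 =908
r83=1010011 pc4: +16 =924
r84=1010100 pc3: +8 =932
r85=1010101 pc4: +16 =948
r86=1010110 pc4: +16 =964
r87=1010111 pc5: +32 =996
r88=1011000 pc3: +8 =1004
r89=1011001 pc4: +16 =1020
r90=1011010 pc4: +16 =1036
r91=1011011 pc5: +32 =1068
r92=1011100 pc4: +16 =1084
r93=1011101 pc5: +32 =1116
r94=1011110 pc5: +32 =1148
r95=1011111 pc6: +64 =1212
r96=1100000 pc2: +4 =1216
r97=1100001 pc3: +8 =1224
r98=1100010 pc3: +8 =1232
r99=1100011 pc4: +16 =1248

Answer: 1248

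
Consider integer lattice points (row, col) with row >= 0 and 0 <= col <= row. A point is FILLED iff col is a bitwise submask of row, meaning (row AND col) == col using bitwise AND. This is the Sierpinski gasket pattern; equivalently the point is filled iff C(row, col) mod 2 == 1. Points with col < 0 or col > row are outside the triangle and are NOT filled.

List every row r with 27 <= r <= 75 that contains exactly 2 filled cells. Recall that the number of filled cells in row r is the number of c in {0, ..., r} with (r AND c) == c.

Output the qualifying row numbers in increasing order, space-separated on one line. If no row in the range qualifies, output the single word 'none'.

Row r has 2^popcount(r) filled cells, so we need popcount(r) = log2(2) = 1.
Scan r = 27..75 and keep those with exactly 1 one-bits:
r=27=11011 popcount=4 -> skip
r=28=11100 popcount=3 -> skip
r=29=11101 popcount=4 -> skip
r=30=11110 popcount=4 -> skip
r=31=11111 popcount=5 -> skip
r=32=100000 popcount=1 -> KEEP
r=33=100001 popcount=2 -> skip
r=34=100010 popcount=2 -> skip
r=35=100011 popcount=3 -> skip
r=36=100100 popcount=2 -> skip
r=37=100101 popcount=3 -> skip
r=38=100110 popcount=3 -> skip
r=39=100111 popcount=4 -> skip
r=40=101000 popcount=2 -> skip
r=41=101001 popcount=3 -> skip
r=42=101010 popcount=3 -> skip
r=43=101011 popcount=4 -> skip
r=44=101100 popcount=3 -> skip
r=45=101101 popcount=4 -> skip
r=46=101110 popcount=4 -> skip
r=47=101111 popcount=5 -> skip
r=48=110000 popcount=2 -> skip
r=49=110001 popcount=3 -> skip
r=50=110010 popcount=3 -> skip
r=51=110011 popcount=4 -> skip
r=52=110100 popcount=3 -> skip
r=53=110101 popcount=4 -> skip
r=54=110110 popcount=4 -> skip
r=55=110111 popcount=5 -> skip
r=56=111000 popcount=3 -> skip
r=57=111001 popcount=4 -> skip
r=58=111010 popcount=4 -> skip
r=59=111011 popcount=5 -> skip
r=60=111100 popcount=4 -> skip
r=61=111101 popcount=5 -> skip
r=62=111110 popcount=5 -> skip
r=63=111111 popcount=6 -> skip
r=64=1000000 popcount=1 -> KEEP
r=65=1000001 popcount=2 -> skip
r=66=1000010 popcount=2 -> skip
r=67=1000011 popcount=3 -> skip
r=68=1000100 popcount=2 -> skip
r=69=1000101 popcount=3 -> skip
r=70=1000110 popcount=3 -> skip
r=71=1000111 popcount=4 -> skip
r=72=1001000 popcount=2 -> skip
r=73=1001001 popcount=3 -> skip
r=74=1001010 popcount=3 -> skip
r=75=1001011 popcount=4 -> skip
Kept rows: 32 64

Answer: 32 64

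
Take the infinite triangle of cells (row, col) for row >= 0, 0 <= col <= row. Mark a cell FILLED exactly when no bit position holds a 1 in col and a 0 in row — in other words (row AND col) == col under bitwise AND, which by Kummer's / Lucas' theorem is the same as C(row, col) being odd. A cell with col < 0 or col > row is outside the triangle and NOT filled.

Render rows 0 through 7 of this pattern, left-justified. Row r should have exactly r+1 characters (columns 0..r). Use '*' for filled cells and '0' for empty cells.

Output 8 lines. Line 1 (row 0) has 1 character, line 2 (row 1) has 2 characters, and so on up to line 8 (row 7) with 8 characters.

r0=0: *
r1=1: **
r2=10: *0*
r3=11: ****
r4=100: *000*
r5=101: **00**
r6=110: *0*0*0*
r7=111: ********

Answer: *
**
*0*
****
*000*
**00**
*0*0*0*
********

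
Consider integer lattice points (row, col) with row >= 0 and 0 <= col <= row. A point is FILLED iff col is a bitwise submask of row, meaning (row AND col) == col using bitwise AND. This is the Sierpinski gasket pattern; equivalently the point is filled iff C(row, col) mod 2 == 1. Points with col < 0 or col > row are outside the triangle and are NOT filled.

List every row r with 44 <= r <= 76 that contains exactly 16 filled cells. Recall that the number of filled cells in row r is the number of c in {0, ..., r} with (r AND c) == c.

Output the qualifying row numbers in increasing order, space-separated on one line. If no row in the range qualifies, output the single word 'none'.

Row r has 2^popcount(r) filled cells, so we need popcount(r) = log2(16) = 4.
Scan r = 44..76 and keep those with exactly 4 one-bits:
r=44=101100 popcount=3 -> skip
r=45=101101 popcount=4 -> KEEP
r=46=101110 popcount=4 -> KEEP
r=47=101111 popcount=5 -> skip
r=48=110000 popcount=2 -> skip
r=49=110001 popcount=3 -> skip
r=50=110010 popcount=3 -> skip
r=51=110011 popcount=4 -> KEEP
r=52=110100 popcount=3 -> skip
r=53=110101 popcount=4 -> KEEP
r=54=110110 popcount=4 -> KEEP
r=55=110111 popcount=5 -> skip
r=56=111000 popcount=3 -> skip
r=57=111001 popcount=4 -> KEEP
r=58=111010 popcount=4 -> KEEP
r=59=111011 popcount=5 -> skip
r=60=111100 popcount=4 -> KEEP
r=61=111101 popcount=5 -> skip
r=62=111110 popcount=5 -> skip
r=63=111111 popcount=6 -> skip
r=64=1000000 popcount=1 -> skip
r=65=1000001 popcount=2 -> skip
r=66=1000010 popcount=2 -> skip
r=67=1000011 popcount=3 -> skip
r=68=1000100 popcount=2 -> skip
r=69=1000101 popcount=3 -> skip
r=70=1000110 popcount=3 -> skip
r=71=1000111 popcount=4 -> KEEP
r=72=1001000 popcount=2 -> skip
r=73=1001001 popcount=3 -> skip
r=74=1001010 popcount=3 -> skip
r=75=1001011 popcount=4 -> KEEP
r=76=1001100 popcount=3 -> skip
Kept rows: 45 46 51 53 54 57 58 60 71 75

Answer: 45 46 51 53 54 57 58 60 71 75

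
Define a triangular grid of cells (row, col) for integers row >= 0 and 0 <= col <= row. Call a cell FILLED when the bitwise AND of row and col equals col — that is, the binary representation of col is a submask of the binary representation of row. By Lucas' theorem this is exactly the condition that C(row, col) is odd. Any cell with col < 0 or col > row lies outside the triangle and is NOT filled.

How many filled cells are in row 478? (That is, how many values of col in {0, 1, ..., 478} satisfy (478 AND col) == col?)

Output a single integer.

Answer: 128

Derivation:
478 in binary = 111011110
popcount(478) = number of 1-bits in 111011110 = 7
A col c satisfies (478 AND c) == c iff every set bit of c is also set in 478; each of the 7 set bits of 478 can independently be on or off in c.
count = 2^7 = 128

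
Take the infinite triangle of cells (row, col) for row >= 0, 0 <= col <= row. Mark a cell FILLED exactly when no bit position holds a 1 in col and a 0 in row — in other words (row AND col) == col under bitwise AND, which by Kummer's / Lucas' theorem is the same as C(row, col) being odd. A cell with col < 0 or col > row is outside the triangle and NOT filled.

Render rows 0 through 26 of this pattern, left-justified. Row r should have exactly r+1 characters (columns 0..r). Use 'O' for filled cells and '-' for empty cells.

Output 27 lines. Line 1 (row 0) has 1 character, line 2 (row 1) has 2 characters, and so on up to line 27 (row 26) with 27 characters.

r0=0: O
r1=1: OO
r2=10: O-O
r3=11: OOOO
r4=100: O---O
r5=101: OO--OO
r6=110: O-O-O-O
r7=111: OOOOOOOO
r8=1000: O-------O
r9=1001: OO------OO
r10=1010: O-O-----O-O
r11=1011: OOOO----OOOO
r12=1100: O---O---O---O
r13=1101: OO--OO--OO--OO
r14=1110: O-O-O-O-O-O-O-O
r15=1111: OOOOOOOOOOOOOOOO
r16=10000: O---------------O
r17=10001: OO--------------OO
r18=10010: O-O-------------O-O
r19=10011: OOOO------------OOOO
r20=10100: O---O-----------O---O
r21=10101: OO--OO----------OO--OO
r22=10110: O-O-O-O---------O-O-O-O
r23=10111: OOOOOOOO--------OOOOOOOO
r24=11000: O-------O-------O-------O
r25=11001: OO------OO------OO------OO
r26=11010: O-O-----O-O-----O-O-----O-O

Answer: O
OO
O-O
OOOO
O---O
OO--OO
O-O-O-O
OOOOOOOO
O-------O
OO------OO
O-O-----O-O
OOOO----OOOO
O---O---O---O
OO--OO--OO--OO
O-O-O-O-O-O-O-O
OOOOOOOOOOOOOOOO
O---------------O
OO--------------OO
O-O-------------O-O
OOOO------------OOOO
O---O-----------O---O
OO--OO----------OO--OO
O-O-O-O---------O-O-O-O
OOOOOOOO--------OOOOOOOO
O-------O-------O-------O
OO------OO------OO------OO
O-O-----O-O-----O-O-----O-O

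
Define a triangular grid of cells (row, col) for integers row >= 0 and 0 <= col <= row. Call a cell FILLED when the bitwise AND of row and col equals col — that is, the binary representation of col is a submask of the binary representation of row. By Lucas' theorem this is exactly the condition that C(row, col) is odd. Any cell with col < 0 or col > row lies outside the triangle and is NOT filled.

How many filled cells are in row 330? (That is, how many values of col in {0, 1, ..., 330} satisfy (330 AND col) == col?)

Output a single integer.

330 in binary = 101001010
popcount(330) = number of 1-bits in 101001010 = 4
A col c satisfies (330 AND c) == c iff every set bit of c is also set in 330; each of the 4 set bits of 330 can independently be on or off in c.
count = 2^4 = 16

Answer: 16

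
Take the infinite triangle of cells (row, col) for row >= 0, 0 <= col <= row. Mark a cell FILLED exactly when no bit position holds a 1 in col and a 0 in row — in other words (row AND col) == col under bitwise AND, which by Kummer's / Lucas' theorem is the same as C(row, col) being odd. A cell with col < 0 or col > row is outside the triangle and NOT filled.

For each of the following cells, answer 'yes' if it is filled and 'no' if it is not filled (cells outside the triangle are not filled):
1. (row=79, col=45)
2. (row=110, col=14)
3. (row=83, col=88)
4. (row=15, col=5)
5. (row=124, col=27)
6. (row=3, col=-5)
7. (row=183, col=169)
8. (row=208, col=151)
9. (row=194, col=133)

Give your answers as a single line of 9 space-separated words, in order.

Answer: no yes no yes no no no no no

Derivation:
(79,45): row=0b1001111, col=0b101101, row AND col = 0b1101 = 13; 13 != 45 -> empty
(110,14): row=0b1101110, col=0b1110, row AND col = 0b1110 = 14; 14 == 14 -> filled
(83,88): col outside [0, 83] -> not filled
(15,5): row=0b1111, col=0b101, row AND col = 0b101 = 5; 5 == 5 -> filled
(124,27): row=0b1111100, col=0b11011, row AND col = 0b11000 = 24; 24 != 27 -> empty
(3,-5): col outside [0, 3] -> not filled
(183,169): row=0b10110111, col=0b10101001, row AND col = 0b10100001 = 161; 161 != 169 -> empty
(208,151): row=0b11010000, col=0b10010111, row AND col = 0b10010000 = 144; 144 != 151 -> empty
(194,133): row=0b11000010, col=0b10000101, row AND col = 0b10000000 = 128; 128 != 133 -> empty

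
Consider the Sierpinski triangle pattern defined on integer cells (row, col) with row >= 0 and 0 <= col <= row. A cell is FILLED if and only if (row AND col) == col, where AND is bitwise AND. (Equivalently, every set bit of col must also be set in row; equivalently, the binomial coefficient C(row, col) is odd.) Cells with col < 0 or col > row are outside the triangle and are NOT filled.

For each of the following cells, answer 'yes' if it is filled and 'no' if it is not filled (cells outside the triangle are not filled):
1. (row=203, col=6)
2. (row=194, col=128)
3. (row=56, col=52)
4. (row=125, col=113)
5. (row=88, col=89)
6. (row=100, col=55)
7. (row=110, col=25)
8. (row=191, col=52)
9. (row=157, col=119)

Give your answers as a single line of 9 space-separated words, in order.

(203,6): row=0b11001011, col=0b110, row AND col = 0b10 = 2; 2 != 6 -> empty
(194,128): row=0b11000010, col=0b10000000, row AND col = 0b10000000 = 128; 128 == 128 -> filled
(56,52): row=0b111000, col=0b110100, row AND col = 0b110000 = 48; 48 != 52 -> empty
(125,113): row=0b1111101, col=0b1110001, row AND col = 0b1110001 = 113; 113 == 113 -> filled
(88,89): col outside [0, 88] -> not filled
(100,55): row=0b1100100, col=0b110111, row AND col = 0b100100 = 36; 36 != 55 -> empty
(110,25): row=0b1101110, col=0b11001, row AND col = 0b1000 = 8; 8 != 25 -> empty
(191,52): row=0b10111111, col=0b110100, row AND col = 0b110100 = 52; 52 == 52 -> filled
(157,119): row=0b10011101, col=0b1110111, row AND col = 0b10101 = 21; 21 != 119 -> empty

Answer: no yes no yes no no no yes no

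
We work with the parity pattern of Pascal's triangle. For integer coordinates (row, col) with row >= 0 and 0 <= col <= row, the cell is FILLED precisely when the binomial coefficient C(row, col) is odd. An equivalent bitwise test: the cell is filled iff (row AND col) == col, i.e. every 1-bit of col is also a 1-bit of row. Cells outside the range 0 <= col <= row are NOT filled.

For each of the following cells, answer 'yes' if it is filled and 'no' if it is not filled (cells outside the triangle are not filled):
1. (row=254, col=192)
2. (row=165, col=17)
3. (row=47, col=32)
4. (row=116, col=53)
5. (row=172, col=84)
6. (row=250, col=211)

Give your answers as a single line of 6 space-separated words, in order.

(254,192): row=0b11111110, col=0b11000000, row AND col = 0b11000000 = 192; 192 == 192 -> filled
(165,17): row=0b10100101, col=0b10001, row AND col = 0b1 = 1; 1 != 17 -> empty
(47,32): row=0b101111, col=0b100000, row AND col = 0b100000 = 32; 32 == 32 -> filled
(116,53): row=0b1110100, col=0b110101, row AND col = 0b110100 = 52; 52 != 53 -> empty
(172,84): row=0b10101100, col=0b1010100, row AND col = 0b100 = 4; 4 != 84 -> empty
(250,211): row=0b11111010, col=0b11010011, row AND col = 0b11010010 = 210; 210 != 211 -> empty

Answer: yes no yes no no no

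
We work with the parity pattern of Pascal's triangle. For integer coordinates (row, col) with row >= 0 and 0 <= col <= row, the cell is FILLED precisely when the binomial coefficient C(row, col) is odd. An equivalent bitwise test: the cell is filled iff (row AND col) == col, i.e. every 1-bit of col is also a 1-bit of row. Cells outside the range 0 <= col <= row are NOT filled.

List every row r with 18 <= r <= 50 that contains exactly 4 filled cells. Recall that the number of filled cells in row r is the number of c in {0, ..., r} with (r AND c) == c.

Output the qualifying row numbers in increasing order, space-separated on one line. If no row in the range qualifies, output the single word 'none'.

Answer: 18 20 24 33 34 36 40 48

Derivation:
Row r has 2^popcount(r) filled cells, so we need popcount(r) = log2(4) = 2.
Scan r = 18..50 and keep those with exactly 2 one-bits:
r=18=10010 popcount=2 -> KEEP
r=19=10011 popcount=3 -> skip
r=20=10100 popcount=2 -> KEEP
r=21=10101 popcount=3 -> skip
r=22=10110 popcount=3 -> skip
r=23=10111 popcount=4 -> skip
r=24=11000 popcount=2 -> KEEP
r=25=11001 popcount=3 -> skip
r=26=11010 popcount=3 -> skip
r=27=11011 popcount=4 -> skip
r=28=11100 popcount=3 -> skip
r=29=11101 popcount=4 -> skip
r=30=11110 popcount=4 -> skip
r=31=11111 popcount=5 -> skip
r=32=100000 popcount=1 -> skip
r=33=100001 popcount=2 -> KEEP
r=34=100010 popcount=2 -> KEEP
r=35=100011 popcount=3 -> skip
r=36=100100 popcount=2 -> KEEP
r=37=100101 popcount=3 -> skip
r=38=100110 popcount=3 -> skip
r=39=100111 popcount=4 -> skip
r=40=101000 popcount=2 -> KEEP
r=41=101001 popcount=3 -> skip
r=42=101010 popcount=3 -> skip
r=43=101011 popcount=4 -> skip
r=44=101100 popcount=3 -> skip
r=45=101101 popcount=4 -> skip
r=46=101110 popcount=4 -> skip
r=47=101111 popcount=5 -> skip
r=48=110000 popcount=2 -> KEEP
r=49=110001 popcount=3 -> skip
r=50=110010 popcount=3 -> skip
Kept rows: 18 20 24 33 34 36 40 48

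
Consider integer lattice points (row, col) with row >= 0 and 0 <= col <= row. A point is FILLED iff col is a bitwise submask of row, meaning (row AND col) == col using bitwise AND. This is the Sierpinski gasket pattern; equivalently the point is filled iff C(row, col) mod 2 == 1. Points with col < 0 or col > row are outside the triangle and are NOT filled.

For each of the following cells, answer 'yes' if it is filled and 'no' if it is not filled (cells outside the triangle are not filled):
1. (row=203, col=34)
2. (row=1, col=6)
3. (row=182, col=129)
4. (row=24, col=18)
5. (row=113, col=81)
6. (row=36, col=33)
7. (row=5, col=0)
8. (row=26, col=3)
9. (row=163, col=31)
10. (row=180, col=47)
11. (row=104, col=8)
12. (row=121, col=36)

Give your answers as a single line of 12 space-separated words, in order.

Answer: no no no no yes no yes no no no yes no

Derivation:
(203,34): row=0b11001011, col=0b100010, row AND col = 0b10 = 2; 2 != 34 -> empty
(1,6): col outside [0, 1] -> not filled
(182,129): row=0b10110110, col=0b10000001, row AND col = 0b10000000 = 128; 128 != 129 -> empty
(24,18): row=0b11000, col=0b10010, row AND col = 0b10000 = 16; 16 != 18 -> empty
(113,81): row=0b1110001, col=0b1010001, row AND col = 0b1010001 = 81; 81 == 81 -> filled
(36,33): row=0b100100, col=0b100001, row AND col = 0b100000 = 32; 32 != 33 -> empty
(5,0): row=0b101, col=0b0, row AND col = 0b0 = 0; 0 == 0 -> filled
(26,3): row=0b11010, col=0b11, row AND col = 0b10 = 2; 2 != 3 -> empty
(163,31): row=0b10100011, col=0b11111, row AND col = 0b11 = 3; 3 != 31 -> empty
(180,47): row=0b10110100, col=0b101111, row AND col = 0b100100 = 36; 36 != 47 -> empty
(104,8): row=0b1101000, col=0b1000, row AND col = 0b1000 = 8; 8 == 8 -> filled
(121,36): row=0b1111001, col=0b100100, row AND col = 0b100000 = 32; 32 != 36 -> empty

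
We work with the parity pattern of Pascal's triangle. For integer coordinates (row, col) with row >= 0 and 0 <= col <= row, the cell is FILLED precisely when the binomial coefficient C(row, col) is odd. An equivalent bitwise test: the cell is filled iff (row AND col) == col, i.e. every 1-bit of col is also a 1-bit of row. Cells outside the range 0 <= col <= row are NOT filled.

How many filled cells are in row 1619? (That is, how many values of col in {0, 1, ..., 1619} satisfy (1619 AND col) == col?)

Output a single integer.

1619 in binary = 11001010011
popcount(1619) = number of 1-bits in 11001010011 = 6
A col c satisfies (1619 AND c) == c iff every set bit of c is also set in 1619; each of the 6 set bits of 1619 can independently be on or off in c.
count = 2^6 = 64

Answer: 64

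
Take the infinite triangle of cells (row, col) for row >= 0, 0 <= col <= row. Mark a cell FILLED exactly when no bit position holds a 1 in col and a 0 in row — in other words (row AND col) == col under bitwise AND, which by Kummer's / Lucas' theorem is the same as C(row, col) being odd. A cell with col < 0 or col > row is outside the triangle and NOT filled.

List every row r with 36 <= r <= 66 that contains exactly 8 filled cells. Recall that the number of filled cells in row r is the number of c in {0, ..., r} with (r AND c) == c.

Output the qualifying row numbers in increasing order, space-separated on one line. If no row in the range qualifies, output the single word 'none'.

Answer: 37 38 41 42 44 49 50 52 56

Derivation:
Row r has 2^popcount(r) filled cells, so we need popcount(r) = log2(8) = 3.
Scan r = 36..66 and keep those with exactly 3 one-bits:
r=36=100100 popcount=2 -> skip
r=37=100101 popcount=3 -> KEEP
r=38=100110 popcount=3 -> KEEP
r=39=100111 popcount=4 -> skip
r=40=101000 popcount=2 -> skip
r=41=101001 popcount=3 -> KEEP
r=42=101010 popcount=3 -> KEEP
r=43=101011 popcount=4 -> skip
r=44=101100 popcount=3 -> KEEP
r=45=101101 popcount=4 -> skip
r=46=101110 popcount=4 -> skip
r=47=101111 popcount=5 -> skip
r=48=110000 popcount=2 -> skip
r=49=110001 popcount=3 -> KEEP
r=50=110010 popcount=3 -> KEEP
r=51=110011 popcount=4 -> skip
r=52=110100 popcount=3 -> KEEP
r=53=110101 popcount=4 -> skip
r=54=110110 popcount=4 -> skip
r=55=110111 popcount=5 -> skip
r=56=111000 popcount=3 -> KEEP
r=57=111001 popcount=4 -> skip
r=58=111010 popcount=4 -> skip
r=59=111011 popcount=5 -> skip
r=60=111100 popcount=4 -> skip
r=61=111101 popcount=5 -> skip
r=62=111110 popcount=5 -> skip
r=63=111111 popcount=6 -> skip
r=64=1000000 popcount=1 -> skip
r=65=1000001 popcount=2 -> skip
r=66=1000010 popcount=2 -> skip
Kept rows: 37 38 41 42 44 49 50 52 56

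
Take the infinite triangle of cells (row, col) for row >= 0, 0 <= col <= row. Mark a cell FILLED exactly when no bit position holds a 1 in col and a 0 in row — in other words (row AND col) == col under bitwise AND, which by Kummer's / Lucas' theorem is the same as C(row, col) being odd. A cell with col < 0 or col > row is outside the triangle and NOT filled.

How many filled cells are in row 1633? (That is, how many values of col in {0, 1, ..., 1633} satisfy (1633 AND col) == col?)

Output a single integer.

Answer: 32

Derivation:
1633 in binary = 11001100001
popcount(1633) = number of 1-bits in 11001100001 = 5
A col c satisfies (1633 AND c) == c iff every set bit of c is also set in 1633; each of the 5 set bits of 1633 can independently be on or off in c.
count = 2^5 = 32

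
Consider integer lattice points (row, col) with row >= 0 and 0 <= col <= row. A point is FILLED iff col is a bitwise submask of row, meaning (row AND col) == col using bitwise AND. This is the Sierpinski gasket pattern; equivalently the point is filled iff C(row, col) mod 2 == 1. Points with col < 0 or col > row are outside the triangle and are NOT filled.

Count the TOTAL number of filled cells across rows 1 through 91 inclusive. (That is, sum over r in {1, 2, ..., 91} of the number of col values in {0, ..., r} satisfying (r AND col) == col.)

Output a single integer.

Answer: 1070

Derivation:
r1=1 pc1: +2 =2
r2=10 pc1: +2 =4
r3=11 pc2: +4 =8
r4=100 pc1: +2 =10
r5=101 pc2: +4 =14
r6=110 pc2: +4 =18
r7=111 pc3: +8 =26
r8=1000 pc1: +2 =28
r9=1001 pc2: +4 =32
r10=1010 pc2: +4 =36
r11=1011 pc3: +8 =44
r12=1100 pc2: +4 =48
r13=1101 pc3: +8 =56
r14=1110 pc3: +8 =64
r15=1111 pc4: +16 =80
r16=10000 pc1: +2 =82
r17=10001 pc2: +4 =86
r18=10010 pc2: +4 =90
r19=10011 pc3: +8 =98
r20=10100 pc2: +4 =102
r21=10101 pc3: +8 =110
r22=10110 pc3: +8 =118
r23=10111 pc4: +16 =134
r24=11000 pc2: +4 =138
r25=11001 pc3: +8 =146
r26=11010 pc3: +8 =154
r27=11011 pc4: +16 =170
r28=11100 pc3: +8 =178
r29=11101 pc4: +16 =194
r30=11110 pc4: +16 =210
r31=11111 pc5: +32 =242
r32=100000 pc1: +2 =244
r33=100001 pc2: +4 =248
r34=100010 pc2: +4 =252
r35=100011 pc3: +8 =260
r36=100100 pc2: +4 =264
r37=100101 pc3: +8 =272
r38=100110 pc3: +8 =280
r39=100111 pc4: +16 =296
r40=101000 pc2: +4 =300
r41=101001 pc3: +8 =308
r42=101010 pc3: +8 =316
r43=101011 pc4: +16 =332
r44=101100 pc3: +8 =340
r45=101101 pc4: +16 =356
r46=101110 pc4: +16 =372
r47=101111 pc5: +32 =404
r48=110000 pc2: +4 =408
r49=110001 pc3: +8 =416
r50=110010 pc3: +8 =424
r51=110011 pc4: +16 =440
r52=110100 pc3: +8 =448
r53=110101 pc4: +16 =464
r54=110110 pc4: +16 =480
r55=110111 pc5: +32 =512
r56=111000 pc3: +8 =520
r57=111001 pc4: +16 =536
r58=111010 pc4: +16 =552
r59=111011 pc5: +32 =584
r60=111100 pc4: +16 =600
r61=111101 pc5: +32 =632
r62=111110 pc5: +32 =664
r63=111111 pc6: +64 =728
r64=1000000 pc1: +2 =730
r65=1000001 pc2: +4 =734
r66=1000010 pc2: +4 =738
r67=1000011 pc3: +8 =746
r68=1000100 pc2: +4 =750
r69=1000101 pc3: +8 =758
r70=1000110 pc3: +8 =766
r71=1000111 pc4: +16 =782
r72=1001000 pc2: +4 =786
r73=1001001 pc3: +8 =794
r74=1001010 pc3: +8 =802
r75=1001011 pc4: +16 =818
r76=1001100 pc3: +8 =826
r77=1001101 pc4: +16 =842
r78=1001110 pc4: +16 =858
r79=1001111 pc5: +32 =890
r80=1010000 pc2: +4 =894
r81=1010001 pc3: +8 =902
r82=1010010 pc3: +8 =910
r83=1010011 pc4: +16 =926
r84=1010100 pc3: +8 =934
r85=1010101 pc4: +16 =950
r86=1010110 pc4: +16 =966
r87=1010111 pc5: +32 =998
r88=1011000 pc3: +8 =1006
r89=1011001 pc4: +16 =1022
r90=1011010 pc4: +16 =1038
r91=1011011 pc5: +32 =1070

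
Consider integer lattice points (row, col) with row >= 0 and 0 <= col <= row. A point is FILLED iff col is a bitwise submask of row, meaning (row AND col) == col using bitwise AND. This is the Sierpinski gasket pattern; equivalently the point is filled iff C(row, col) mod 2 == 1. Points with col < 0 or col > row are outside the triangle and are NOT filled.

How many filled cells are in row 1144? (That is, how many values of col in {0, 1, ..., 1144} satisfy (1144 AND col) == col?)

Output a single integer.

1144 in binary = 10001111000
popcount(1144) = number of 1-bits in 10001111000 = 5
A col c satisfies (1144 AND c) == c iff every set bit of c is also set in 1144; each of the 5 set bits of 1144 can independently be on or off in c.
count = 2^5 = 32

Answer: 32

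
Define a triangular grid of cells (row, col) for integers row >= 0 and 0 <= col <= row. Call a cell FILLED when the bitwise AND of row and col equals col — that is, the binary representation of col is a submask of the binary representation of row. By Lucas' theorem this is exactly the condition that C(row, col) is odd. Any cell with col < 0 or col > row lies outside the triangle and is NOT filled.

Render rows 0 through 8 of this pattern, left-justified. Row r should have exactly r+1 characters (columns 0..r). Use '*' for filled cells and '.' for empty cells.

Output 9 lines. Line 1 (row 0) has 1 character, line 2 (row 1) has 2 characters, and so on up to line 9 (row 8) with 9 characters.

r0=0: *
r1=1: **
r2=10: *.*
r3=11: ****
r4=100: *...*
r5=101: **..**
r6=110: *.*.*.*
r7=111: ********
r8=1000: *.......*

Answer: *
**
*.*
****
*...*
**..**
*.*.*.*
********
*.......*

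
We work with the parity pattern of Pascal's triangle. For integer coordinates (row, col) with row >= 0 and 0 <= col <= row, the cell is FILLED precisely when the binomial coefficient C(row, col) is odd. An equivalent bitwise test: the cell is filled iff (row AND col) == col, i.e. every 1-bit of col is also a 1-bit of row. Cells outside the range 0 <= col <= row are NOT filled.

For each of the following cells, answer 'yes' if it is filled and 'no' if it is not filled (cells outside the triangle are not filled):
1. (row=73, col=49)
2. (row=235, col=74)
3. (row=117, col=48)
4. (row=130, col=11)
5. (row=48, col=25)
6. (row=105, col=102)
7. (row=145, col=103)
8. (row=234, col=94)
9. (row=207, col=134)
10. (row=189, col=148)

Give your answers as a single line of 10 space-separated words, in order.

Answer: no yes yes no no no no no yes yes

Derivation:
(73,49): row=0b1001001, col=0b110001, row AND col = 0b1 = 1; 1 != 49 -> empty
(235,74): row=0b11101011, col=0b1001010, row AND col = 0b1001010 = 74; 74 == 74 -> filled
(117,48): row=0b1110101, col=0b110000, row AND col = 0b110000 = 48; 48 == 48 -> filled
(130,11): row=0b10000010, col=0b1011, row AND col = 0b10 = 2; 2 != 11 -> empty
(48,25): row=0b110000, col=0b11001, row AND col = 0b10000 = 16; 16 != 25 -> empty
(105,102): row=0b1101001, col=0b1100110, row AND col = 0b1100000 = 96; 96 != 102 -> empty
(145,103): row=0b10010001, col=0b1100111, row AND col = 0b1 = 1; 1 != 103 -> empty
(234,94): row=0b11101010, col=0b1011110, row AND col = 0b1001010 = 74; 74 != 94 -> empty
(207,134): row=0b11001111, col=0b10000110, row AND col = 0b10000110 = 134; 134 == 134 -> filled
(189,148): row=0b10111101, col=0b10010100, row AND col = 0b10010100 = 148; 148 == 148 -> filled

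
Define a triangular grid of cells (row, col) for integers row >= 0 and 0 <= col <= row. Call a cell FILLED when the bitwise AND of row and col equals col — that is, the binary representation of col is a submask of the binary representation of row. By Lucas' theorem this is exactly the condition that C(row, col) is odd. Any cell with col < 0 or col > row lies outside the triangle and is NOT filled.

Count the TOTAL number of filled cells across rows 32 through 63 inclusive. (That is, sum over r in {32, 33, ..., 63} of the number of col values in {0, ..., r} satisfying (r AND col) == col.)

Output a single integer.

Answer: 486

Derivation:
r32=100000 pc1: +2 =2
r33=100001 pc2: +4 =6
r34=100010 pc2: +4 =10
r35=100011 pc3: +8 =18
r36=100100 pc2: +4 =22
r37=100101 pc3: +8 =30
r38=100110 pc3: +8 =38
r39=100111 pc4: +16 =54
r40=101000 pc2: +4 =58
r41=101001 pc3: +8 =66
r42=101010 pc3: +8 =74
r43=101011 pc4: +16 =90
r44=101100 pc3: +8 =98
r45=101101 pc4: +16 =114
r46=101110 pc4: +16 =130
r47=101111 pc5: +32 =162
r48=110000 pc2: +4 =166
r49=110001 pc3: +8 =174
r50=110010 pc3: +8 =182
r51=110011 pc4: +16 =198
r52=110100 pc3: +8 =206
r53=110101 pc4: +16 =222
r54=110110 pc4: +16 =238
r55=110111 pc5: +32 =270
r56=111000 pc3: +8 =278
r57=111001 pc4: +16 =294
r58=111010 pc4: +16 =310
r59=111011 pc5: +32 =342
r60=111100 pc4: +16 =358
r61=111101 pc5: +32 =390
r62=111110 pc5: +32 =422
r63=111111 pc6: +64 =486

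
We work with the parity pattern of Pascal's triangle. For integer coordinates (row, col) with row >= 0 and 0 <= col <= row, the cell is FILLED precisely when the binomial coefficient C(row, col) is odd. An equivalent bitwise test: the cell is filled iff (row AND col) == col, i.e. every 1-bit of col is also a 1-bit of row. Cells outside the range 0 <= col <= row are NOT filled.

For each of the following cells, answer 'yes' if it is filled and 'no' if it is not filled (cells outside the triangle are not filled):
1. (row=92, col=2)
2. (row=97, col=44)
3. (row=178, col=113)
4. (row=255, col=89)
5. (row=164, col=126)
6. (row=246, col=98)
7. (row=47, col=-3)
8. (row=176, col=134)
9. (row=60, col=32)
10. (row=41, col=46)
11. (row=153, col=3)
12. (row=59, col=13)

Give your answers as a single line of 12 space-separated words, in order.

Answer: no no no yes no yes no no yes no no no

Derivation:
(92,2): row=0b1011100, col=0b10, row AND col = 0b0 = 0; 0 != 2 -> empty
(97,44): row=0b1100001, col=0b101100, row AND col = 0b100000 = 32; 32 != 44 -> empty
(178,113): row=0b10110010, col=0b1110001, row AND col = 0b110000 = 48; 48 != 113 -> empty
(255,89): row=0b11111111, col=0b1011001, row AND col = 0b1011001 = 89; 89 == 89 -> filled
(164,126): row=0b10100100, col=0b1111110, row AND col = 0b100100 = 36; 36 != 126 -> empty
(246,98): row=0b11110110, col=0b1100010, row AND col = 0b1100010 = 98; 98 == 98 -> filled
(47,-3): col outside [0, 47] -> not filled
(176,134): row=0b10110000, col=0b10000110, row AND col = 0b10000000 = 128; 128 != 134 -> empty
(60,32): row=0b111100, col=0b100000, row AND col = 0b100000 = 32; 32 == 32 -> filled
(41,46): col outside [0, 41] -> not filled
(153,3): row=0b10011001, col=0b11, row AND col = 0b1 = 1; 1 != 3 -> empty
(59,13): row=0b111011, col=0b1101, row AND col = 0b1001 = 9; 9 != 13 -> empty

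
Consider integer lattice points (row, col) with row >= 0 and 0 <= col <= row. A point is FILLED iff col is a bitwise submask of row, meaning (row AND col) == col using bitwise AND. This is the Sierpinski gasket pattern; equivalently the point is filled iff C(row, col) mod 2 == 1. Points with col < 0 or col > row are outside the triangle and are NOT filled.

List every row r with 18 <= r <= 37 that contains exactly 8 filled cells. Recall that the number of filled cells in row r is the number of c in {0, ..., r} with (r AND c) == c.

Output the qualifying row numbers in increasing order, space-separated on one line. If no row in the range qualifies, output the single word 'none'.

Answer: 19 21 22 25 26 28 35 37

Derivation:
Row r has 2^popcount(r) filled cells, so we need popcount(r) = log2(8) = 3.
Scan r = 18..37 and keep those with exactly 3 one-bits:
r=18=10010 popcount=2 -> skip
r=19=10011 popcount=3 -> KEEP
r=20=10100 popcount=2 -> skip
r=21=10101 popcount=3 -> KEEP
r=22=10110 popcount=3 -> KEEP
r=23=10111 popcount=4 -> skip
r=24=11000 popcount=2 -> skip
r=25=11001 popcount=3 -> KEEP
r=26=11010 popcount=3 -> KEEP
r=27=11011 popcount=4 -> skip
r=28=11100 popcount=3 -> KEEP
r=29=11101 popcount=4 -> skip
r=30=11110 popcount=4 -> skip
r=31=11111 popcount=5 -> skip
r=32=100000 popcount=1 -> skip
r=33=100001 popcount=2 -> skip
r=34=100010 popcount=2 -> skip
r=35=100011 popcount=3 -> KEEP
r=36=100100 popcount=2 -> skip
r=37=100101 popcount=3 -> KEEP
Kept rows: 19 21 22 25 26 28 35 37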